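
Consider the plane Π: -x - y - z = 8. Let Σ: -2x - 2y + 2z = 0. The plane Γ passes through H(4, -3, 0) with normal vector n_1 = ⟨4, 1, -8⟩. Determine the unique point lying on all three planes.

Γ: n_1·r = n_1·H gives 4x + y - 8z = 13.
Solving the 3×3 linear system -x - y - z = 8, -2x - 2y + 2z = 0, 4x + y - 8z = 13 (e.g. by elimination or Cramer's rule, determinant = -12) gives (-5, 1, -4).

(-5, 1, -4)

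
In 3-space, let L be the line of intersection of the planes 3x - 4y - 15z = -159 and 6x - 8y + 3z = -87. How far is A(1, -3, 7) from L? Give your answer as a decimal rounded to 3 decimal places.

13.800

Direction of L: (3, -4, -15) × (6, -8, 3) = (-132, -99, 0).
A point on L: solving the two plane equations with x = -10 gives (-10, 6, 7).
Taking (-10, 6, 7) on L with direction v = (-132, -99, 0): w = A − (-10, 6, 7) = (11, -9, 0), and w × v = (0, 0, -2277).
Distance = |w × v| / |v| = √5184729 / √27225 ≈ 13.800.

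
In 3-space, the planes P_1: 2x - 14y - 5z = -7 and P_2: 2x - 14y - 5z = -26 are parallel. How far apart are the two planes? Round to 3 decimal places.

Same normal n = (2, -14, -5) with |n| = √225; distance = |-7 − (-26)| / |n| = 19/√225 ≈ 1.267.

1.267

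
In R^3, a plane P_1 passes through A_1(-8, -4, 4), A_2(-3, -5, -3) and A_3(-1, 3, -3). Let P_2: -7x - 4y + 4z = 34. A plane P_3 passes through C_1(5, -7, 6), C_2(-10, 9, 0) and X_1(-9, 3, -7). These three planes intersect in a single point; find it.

A_1A_2 = (5, -1, -7), A_1A_3 = (7, 7, -7); a normal to P_1 is A_1A_2 × A_1A_3 = (56, -14, 42).
Using A_1: P_1 has equation 56x - 14y + 42z = -224.
C_1C_2 = (-15, 16, -6), C_1X_1 = (-14, 10, -13); a normal to P_3 is C_1C_2 × C_1X_1 = (-148, -111, 74).
Using C_1: P_3 has equation -148x - 111y + 74z = 481.
Solving the 3×3 linear system 56x - 14y + 42z = -224, -7x - 4y + 4z = 34, -148x - 111y + 74z = 481 (e.g. by elimination or Cramer's rule, determinant = 17094) gives (-6, 7, 5).

(-6, 7, 5)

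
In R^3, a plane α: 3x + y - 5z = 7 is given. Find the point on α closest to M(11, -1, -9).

(5, -3, 1)

Foot = M − λn with λ = (n·M − d)/|n|² = (77 − 7)/35 = 2.
Foot = (11, -1, -9) − 2·(3, 1, -5) = (5, -3, 1).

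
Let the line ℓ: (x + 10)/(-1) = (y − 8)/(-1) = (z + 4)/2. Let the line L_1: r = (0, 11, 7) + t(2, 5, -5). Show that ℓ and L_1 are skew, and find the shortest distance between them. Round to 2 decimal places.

ℓ has direction (-1, -1, 2) through (-10, 8, -4).
Common perpendicular direction n = (-1, -1, 2) × (2, 5, -5) = (-5, -1, -3).
With w = (0, 11, 7) − (-10, 8, -4) = (10, 3, 11), w · n = -86.
Since n ≠ 0 the lines are not parallel, and w · n = -86 ≠ 0 so they do not intersect; hence they are skew.
Distance = |w · n| / |n| = |-86| / √35 ≈ 14.54.

14.54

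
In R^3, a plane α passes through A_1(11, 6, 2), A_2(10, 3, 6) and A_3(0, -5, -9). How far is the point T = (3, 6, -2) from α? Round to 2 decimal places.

A_1A_2 = (-1, -3, 4), A_1A_3 = (-11, -11, -11); a normal to α is A_1A_2 × A_1A_3 = (77, -55, -22).
Using A_1: α has equation 77x - 55y - 22z = 473.
n·T − d = (77)·(3) + (-55)·(6) + (-22)·(-2) − 473 = -528; |n| = √9438.
Distance = |-528| / √9438 = 528/√9438 ≈ 5.43.

5.43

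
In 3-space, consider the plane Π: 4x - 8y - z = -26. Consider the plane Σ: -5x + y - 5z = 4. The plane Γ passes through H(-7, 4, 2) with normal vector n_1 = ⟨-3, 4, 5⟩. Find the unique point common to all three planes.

(-7, -1, 6)

Γ: n_1·r = n_1·H gives -3x + 4y + 5z = 47.
Solving the 3×3 linear system 4x - 8y - z = -26, -5x + y - 5z = 4, -3x + 4y + 5z = 47 (e.g. by elimination or Cramer's rule, determinant = -203) gives (-7, -1, 6).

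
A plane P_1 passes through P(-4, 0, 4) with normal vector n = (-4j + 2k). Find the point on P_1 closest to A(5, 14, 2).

P_1: n·r = n·P gives -4y + 2z = 8.
Foot = A − λn with λ = (n·A − d)/|n|² = (-52 − 8)/20 = -3.
Foot = (5, 14, 2) − (-3)·(0, -4, 2) = (5, 2, 8).

(5, 2, 8)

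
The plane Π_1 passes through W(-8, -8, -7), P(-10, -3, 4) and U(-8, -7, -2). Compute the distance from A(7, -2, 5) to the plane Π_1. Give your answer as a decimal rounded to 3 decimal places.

WP = (-2, 5, 11), WU = (0, 1, 5); a normal to Π_1 is WP × WU = (14, 10, -2).
Using W: Π_1 has equation 14x + 10y - 2z = -178.
n·A − d = (14)·(7) + (10)·(-2) + (-2)·(5) − (-178) = 246; |n| = √300.
Distance = |246| / √300 = 246/√300 ≈ 14.203.

14.203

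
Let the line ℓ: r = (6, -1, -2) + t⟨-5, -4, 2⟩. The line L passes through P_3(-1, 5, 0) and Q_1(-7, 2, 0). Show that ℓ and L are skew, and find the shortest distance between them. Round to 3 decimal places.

A direction vector for L is Q_1 − P_3 = (-6, -3, 0).
Common perpendicular direction n = (-5, -4, 2) × (-6, -3, 0) = (6, -12, -9).
With w = (-1, 5, 0) − (6, -1, -2) = (-7, 6, 2), w · n = -132.
Since n ≠ 0 the lines are not parallel, and w · n = -132 ≠ 0 so they do not intersect; hence they are skew.
Distance = |w · n| / |n| = |-132| / √261 ≈ 8.171.

8.171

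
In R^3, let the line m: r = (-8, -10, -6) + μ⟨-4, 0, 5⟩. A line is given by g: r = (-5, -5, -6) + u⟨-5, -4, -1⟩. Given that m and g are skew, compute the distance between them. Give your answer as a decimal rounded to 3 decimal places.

2.197

Common perpendicular direction n = (-4, 0, 5) × (-5, -4, -1) = (20, -29, 16).
With w = (-5, -5, -6) − (-8, -10, -6) = (3, 5, 0), w · n = -85.
Distance = |w · n| / |n| = |-85| / √1497 ≈ 2.197.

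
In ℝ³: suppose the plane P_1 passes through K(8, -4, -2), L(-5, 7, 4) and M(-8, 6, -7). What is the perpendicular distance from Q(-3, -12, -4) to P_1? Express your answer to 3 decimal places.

KL = (-13, 11, 6), KM = (-16, 10, -5); a normal to P_1 is KL × KM = (-115, -161, 46).
Using K: P_1 has equation -115x - 161y + 46z = -368.
n·Q − d = (-115)·(-3) + (-161)·(-12) + (46)·(-4) − (-368) = 2461; |n| = √41262.
Distance = |2461| / √41262 = 2461/√41262 ≈ 12.115.

12.115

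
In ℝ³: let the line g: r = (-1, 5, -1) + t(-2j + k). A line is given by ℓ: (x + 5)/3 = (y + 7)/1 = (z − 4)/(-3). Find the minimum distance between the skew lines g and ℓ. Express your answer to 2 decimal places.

3.11

ℓ has direction (3, 1, -3) through (-5, -7, 4).
Common perpendicular direction n = (0, -2, 1) × (3, 1, -3) = (5, 3, 6).
With w = (-5, -7, 4) − (-1, 5, -1) = (-4, -12, 5), w · n = -26.
Distance = |w · n| / |n| = |-26| / √70 ≈ 3.11.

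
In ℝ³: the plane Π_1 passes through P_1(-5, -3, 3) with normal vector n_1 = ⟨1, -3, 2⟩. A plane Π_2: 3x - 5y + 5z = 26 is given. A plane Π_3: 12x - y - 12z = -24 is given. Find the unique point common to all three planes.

(2, 0, 4)

Π_1: n_1·r = n_1·P_1 gives x - 3y + 2z = 10.
Solving the 3×3 linear system x - 3y + 2z = 10, 3x - 5y + 5z = 26, 12x - y - 12z = -24 (e.g. by elimination or Cramer's rule, determinant = -109) gives (2, 0, 4).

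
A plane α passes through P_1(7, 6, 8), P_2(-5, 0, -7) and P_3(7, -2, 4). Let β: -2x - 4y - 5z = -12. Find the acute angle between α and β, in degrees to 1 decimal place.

84.3

P_1P_2 = (-12, -6, -15), P_1P_3 = (0, -8, -4); a normal to α is P_1P_2 × P_1P_3 = (-96, -48, 96).
Using P_1: α has equation -96x - 48y + 96z = -192.
cos θ = |n₁·n₂| / (|n₁||n₂|) = |-96| / (√20736 · √45).
θ = arccos(0.09938) ≈ 84.3°.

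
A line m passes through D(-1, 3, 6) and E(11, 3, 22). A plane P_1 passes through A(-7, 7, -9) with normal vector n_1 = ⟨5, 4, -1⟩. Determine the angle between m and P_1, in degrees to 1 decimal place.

A direction vector for m is E − D = (12, 0, 16).
P_1: n_1·r = n_1·A gives 5x + 4y - z = 2.
sin θ = |n·v| / (|n||v|) = |44| / (√42 · √400) = 0.33947.
θ ≈ 19.8°.

19.8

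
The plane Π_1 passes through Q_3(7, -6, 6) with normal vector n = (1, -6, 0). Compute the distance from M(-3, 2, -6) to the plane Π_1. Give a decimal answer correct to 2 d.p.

Π_1: n·r = n·Q_3 gives x - 6y = 43.
n·M − d = (1)·(-3) + (-6)·(2) + (0)·(-6) − 43 = -58; |n| = √37.
Distance = |-58| / √37 = 58/√37 ≈ 9.54.

9.54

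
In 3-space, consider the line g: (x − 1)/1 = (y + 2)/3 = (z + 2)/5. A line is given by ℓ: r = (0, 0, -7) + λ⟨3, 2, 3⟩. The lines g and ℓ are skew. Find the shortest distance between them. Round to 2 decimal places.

4.31

g has direction (1, 3, 5) through (1, -2, -2).
Common perpendicular direction n = (1, 3, 5) × (3, 2, 3) = (-1, 12, -7).
With w = (0, 0, -7) − (1, -2, -2) = (-1, 2, -5), w · n = 60.
Distance = |w · n| / |n| = |60| / √194 ≈ 4.31.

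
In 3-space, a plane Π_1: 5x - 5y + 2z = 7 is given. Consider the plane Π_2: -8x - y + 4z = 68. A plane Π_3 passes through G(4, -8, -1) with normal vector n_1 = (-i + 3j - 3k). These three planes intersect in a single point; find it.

(-5, -4, 6)

Π_3: n_1·r = n_1·G gives -x + 3y - 3z = -25.
Solving the 3×3 linear system 5x - 5y + 2z = 7, -8x - y + 4z = 68, -x + 3y - 3z = -25 (e.g. by elimination or Cramer's rule, determinant = 45) gives (-5, -4, 6).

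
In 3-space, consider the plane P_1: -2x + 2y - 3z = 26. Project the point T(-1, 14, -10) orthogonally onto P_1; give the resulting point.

Foot = T − λn with λ = (n·T − d)/|n|² = (60 − 26)/17 = 2.
Foot = (-1, 14, -10) − 2·(-2, 2, -3) = (3, 10, -4).

(3, 10, -4)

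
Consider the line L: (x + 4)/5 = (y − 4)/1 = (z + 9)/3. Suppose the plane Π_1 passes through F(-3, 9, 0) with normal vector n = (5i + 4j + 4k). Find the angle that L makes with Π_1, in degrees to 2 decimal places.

66.63

L has direction (5, 1, 3) through (-4, 4, -9).
Π_1: n·r = n·F gives 5x + 4y + 4z = 21.
sin θ = |n·v| / (|n||v|) = |41| / (√57 · √35) = 0.91794.
θ ≈ 66.63°.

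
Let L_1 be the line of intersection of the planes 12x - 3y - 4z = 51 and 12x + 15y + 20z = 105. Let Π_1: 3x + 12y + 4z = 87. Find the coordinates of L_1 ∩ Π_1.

(5, 7, -3)

Direction of L_1: (12, -3, -4) × (12, 15, 20) = (0, -288, 216).
A point on L_1: solving the two plane equations with y = 11 gives (5, 11, -6).
Substitute r = (5, 11, -6) + t(0, -288, 216) into the plane: 123 + (-2592)t = 87, so t = 1/72.
Intersection: (5, 11, -6) + (1/72)·(0, -288, 216) = (5, 7, -3).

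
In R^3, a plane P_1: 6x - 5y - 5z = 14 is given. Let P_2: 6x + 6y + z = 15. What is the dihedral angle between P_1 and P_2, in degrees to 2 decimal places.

cos θ = |n₁·n₂| / (|n₁||n₂|) = |1| / (√86 · √73).
θ = arccos(0.01262) ≈ 89.28°.

89.28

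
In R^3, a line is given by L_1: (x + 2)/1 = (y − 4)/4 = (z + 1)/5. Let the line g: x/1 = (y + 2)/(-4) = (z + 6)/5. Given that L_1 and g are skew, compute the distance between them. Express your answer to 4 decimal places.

L_1 has direction (1, 4, 5) through (-2, 4, -1).
g has direction (1, -4, 5) through (0, -2, -6).
Common perpendicular direction n = (1, 4, 5) × (1, -4, 5) = (40, 0, -8).
With w = (0, -2, -6) − (-2, 4, -1) = (2, -6, -5), w · n = 120.
Distance = |w · n| / |n| = |120| / √1664 ≈ 2.9417.

2.9417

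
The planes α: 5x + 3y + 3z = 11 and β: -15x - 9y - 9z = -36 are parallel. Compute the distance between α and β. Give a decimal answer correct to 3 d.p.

0.152

Rescale β by 1/(-3): 5x + 3y + 3z = 12. Then distance = |11 − 12| / √43 ≈ 0.152.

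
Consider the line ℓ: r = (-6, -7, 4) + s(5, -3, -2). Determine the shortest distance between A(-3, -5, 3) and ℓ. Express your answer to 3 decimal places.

Taking (-6, -7, 4) on ℓ with direction v = (5, -3, -2): w = A − (-6, -7, 4) = (3, 2, -1), and w × v = (-7, 1, -19).
Distance = |w × v| / |v| = √411 / √38 ≈ 3.289.

3.289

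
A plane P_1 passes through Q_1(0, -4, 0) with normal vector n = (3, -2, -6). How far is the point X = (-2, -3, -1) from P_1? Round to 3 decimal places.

0.286

P_1: n·r = n·Q_1 gives 3x - 2y - 6z = 8.
n·X − d = (3)·(-2) + (-2)·(-3) + (-6)·(-1) − 8 = -2; |n| = √49.
Distance = |-2| / √49 = 2/√49 ≈ 0.286.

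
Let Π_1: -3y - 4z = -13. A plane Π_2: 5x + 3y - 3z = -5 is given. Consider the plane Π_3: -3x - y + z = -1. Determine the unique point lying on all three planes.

Solving the 3×3 linear system -3y - 4z = -13, 5x + 3y - 3z = -5, -3x - y + z = -1 (e.g. by elimination or Cramer's rule, determinant = -28) gives (2, -1, 4).

(2, -1, 4)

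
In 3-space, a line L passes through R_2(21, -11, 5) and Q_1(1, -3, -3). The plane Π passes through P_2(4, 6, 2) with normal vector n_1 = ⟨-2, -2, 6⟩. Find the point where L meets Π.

(6, -5, -1)

A direction vector for L is Q_1 − R_2 = (-20, 8, -8).
Π: n_1·r = n_1·P_2 gives -2x - 2y + 6z = -8.
Substitute r = (21, -11, 5) + t(-20, 8, -8) into the plane: 10 + (-24)t = -8, so t = 3/4.
Intersection: (21, -11, 5) + (3/4)·(-20, 8, -8) = (6, -5, -1).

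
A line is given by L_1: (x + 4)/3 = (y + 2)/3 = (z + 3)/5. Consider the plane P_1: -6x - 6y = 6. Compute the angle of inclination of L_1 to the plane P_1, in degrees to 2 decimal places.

L_1 has direction (3, 3, 5) through (-4, -2, -3).
sin θ = |n·v| / (|n||v|) = |-36| / (√72 · √43) = 0.64700.
θ ≈ 40.32°.

40.32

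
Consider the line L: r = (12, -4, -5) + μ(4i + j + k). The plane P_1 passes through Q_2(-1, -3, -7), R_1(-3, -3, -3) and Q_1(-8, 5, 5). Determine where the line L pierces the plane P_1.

(0, -7, -8)

Q_2R_1 = (-2, 0, 4), Q_2Q_1 = (-7, 8, 12); a normal to P_1 is Q_2R_1 × Q_2Q_1 = (-32, -4, -16).
Using Q_2: P_1 has equation -32x - 4y - 16z = 156.
Substitute r = (12, -4, -5) + t(4, 1, 1) into the plane: -288 + (-148)t = 156, so t = -3.
Intersection: (12, -4, -5) + (-3)·(4, 1, 1) = (0, -7, -8).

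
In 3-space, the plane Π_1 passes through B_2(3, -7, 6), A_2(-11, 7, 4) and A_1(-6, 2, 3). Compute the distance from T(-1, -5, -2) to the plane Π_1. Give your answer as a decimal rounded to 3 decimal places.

B_2A_2 = (-14, 14, -2), B_2A_1 = (-9, 9, -3); a normal to Π_1 is B_2A_2 × B_2A_1 = (-24, -24, 0).
Using B_2: Π_1 has equation -24x - 24y = 96.
n·T − d = (-24)·(-1) + (-24)·(-5) + (0)·(-2) − 96 = 48; |n| = √1152.
Distance = |48| / √1152 = 48/√1152 ≈ 1.414.

1.414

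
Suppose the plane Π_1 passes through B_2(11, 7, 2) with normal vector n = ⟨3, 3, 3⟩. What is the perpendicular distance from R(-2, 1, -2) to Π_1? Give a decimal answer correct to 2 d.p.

13.28

Π_1: n·r = n·B_2 gives 3x + 3y + 3z = 60.
n·R − d = (3)·(-2) + (3)·(1) + (3)·(-2) − 60 = -69; |n| = √27.
Distance = |-69| / √27 = 69/√27 ≈ 13.28.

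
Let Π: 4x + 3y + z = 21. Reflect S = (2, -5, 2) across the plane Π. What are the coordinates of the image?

λ = (n·S − d)/|n|² = (-5 − 21)/26 = -1.
Reflection = S − 2λn = (2, -5, 2) − (-2)·(4, 3, 1) = (10, 1, 4).

(10, 1, 4)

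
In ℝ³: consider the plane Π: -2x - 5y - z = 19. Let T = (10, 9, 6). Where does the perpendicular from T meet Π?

Foot = T − λn with λ = (n·T − d)/|n|² = (-71 − 19)/30 = -3.
Foot = (10, 9, 6) − (-3)·(-2, -5, -1) = (4, -6, 3).

(4, -6, 3)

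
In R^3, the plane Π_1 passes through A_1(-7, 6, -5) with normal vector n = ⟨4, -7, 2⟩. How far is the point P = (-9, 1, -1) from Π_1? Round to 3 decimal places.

Π_1: n·r = n·A_1 gives 4x - 7y + 2z = -80.
n·P − d = (4)·(-9) + (-7)·(1) + (2)·(-1) − (-80) = 35; |n| = √69.
Distance = |35| / √69 = 35/√69 ≈ 4.214.

4.214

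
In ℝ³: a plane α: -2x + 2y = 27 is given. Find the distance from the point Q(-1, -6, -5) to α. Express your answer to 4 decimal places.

13.0815

n·Q − d = (-2)·(-1) + (2)·(-6) + (0)·(-5) − 27 = -37; |n| = √8.
Distance = |-37| / √8 = 37/√8 ≈ 13.0815.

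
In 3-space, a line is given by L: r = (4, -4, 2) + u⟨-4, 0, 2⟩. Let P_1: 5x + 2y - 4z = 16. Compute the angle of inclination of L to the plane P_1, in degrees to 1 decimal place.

69.0

sin θ = |n·v| / (|n||v|) = |-28| / (√45 · √20) = 0.93333.
θ ≈ 69.0°.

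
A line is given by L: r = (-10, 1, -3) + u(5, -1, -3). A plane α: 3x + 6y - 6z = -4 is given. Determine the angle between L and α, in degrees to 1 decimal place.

sin θ = |n·v| / (|n||v|) = |27| / (√81 · √35) = 0.50709.
θ ≈ 30.5°.

30.5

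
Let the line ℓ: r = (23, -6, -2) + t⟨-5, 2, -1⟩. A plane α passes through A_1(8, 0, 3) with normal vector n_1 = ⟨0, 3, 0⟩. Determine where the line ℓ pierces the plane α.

α: n_1·r = n_1·A_1 gives 3y = 0.
Substitute r = (23, -6, -2) + t(-5, 2, -1) into the plane: -18 + 6t = 0, so t = 3.
Intersection: (23, -6, -2) + 3·(-5, 2, -1) = (8, 0, -5).

(8, 0, -5)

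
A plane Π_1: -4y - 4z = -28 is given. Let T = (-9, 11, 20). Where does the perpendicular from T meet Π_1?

Foot = T − λn with λ = (n·T − d)/|n|² = (-124 − (-28))/32 = -3.
Foot = (-9, 11, 20) − (-3)·(0, -4, -4) = (-9, -1, 8).

(-9, -1, 8)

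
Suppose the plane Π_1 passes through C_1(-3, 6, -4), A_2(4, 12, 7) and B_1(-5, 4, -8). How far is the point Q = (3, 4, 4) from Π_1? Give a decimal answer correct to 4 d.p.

6.0302

C_1A_2 = (7, 6, 11), C_1B_1 = (-2, -2, -4); a normal to Π_1 is C_1A_2 × C_1B_1 = (-2, 6, -2).
Using C_1: Π_1 has equation -2x + 6y - 2z = 50.
n·Q − d = (-2)·(3) + (6)·(4) + (-2)·(4) − 50 = -40; |n| = √44.
Distance = |-40| / √44 = 40/√44 ≈ 6.0302.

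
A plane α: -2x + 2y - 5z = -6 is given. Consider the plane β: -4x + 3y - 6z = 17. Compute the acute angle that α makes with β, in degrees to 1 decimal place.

11.3

cos θ = |n₁·n₂| / (|n₁||n₂|) = |44| / (√33 · √61).
θ = arccos(0.98069) ≈ 11.3°.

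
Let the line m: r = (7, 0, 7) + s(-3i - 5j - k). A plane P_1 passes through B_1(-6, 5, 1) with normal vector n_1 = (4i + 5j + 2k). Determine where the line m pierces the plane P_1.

P_1: n_1·r = n_1·B_1 gives 4x + 5y + 2z = 3.
Substitute r = (7, 0, 7) + t(-3, -5, -1) into the plane: 42 + (-39)t = 3, so t = 1.
Intersection: (7, 0, 7) + 1·(-3, -5, -1) = (4, -5, 6).

(4, -5, 6)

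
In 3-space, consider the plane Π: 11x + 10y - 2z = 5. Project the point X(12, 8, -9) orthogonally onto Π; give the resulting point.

(1, -2, -7)

Foot = X − λn with λ = (n·X − d)/|n|² = (230 − 5)/225 = 1.
Foot = (12, 8, -9) − 1·(11, 10, -2) = (1, -2, -7).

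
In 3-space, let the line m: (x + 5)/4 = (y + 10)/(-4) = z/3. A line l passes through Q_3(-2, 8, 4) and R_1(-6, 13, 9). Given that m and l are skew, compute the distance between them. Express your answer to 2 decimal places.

13.97

m has direction (4, -4, 3) through (-5, -10, 0).
A direction vector for l is R_1 − Q_3 = (-4, 5, 5).
Common perpendicular direction n = (4, -4, 3) × (-4, 5, 5) = (-35, -32, 4).
With w = (-2, 8, 4) − (-5, -10, 0) = (3, 18, 4), w · n = -665.
Distance = |w · n| / |n| = |-665| / √2265 ≈ 13.97.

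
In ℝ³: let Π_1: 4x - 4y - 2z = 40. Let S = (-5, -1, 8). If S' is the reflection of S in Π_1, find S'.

(11, -17, 0)

λ = (n·S − d)/|n|² = (-32 − 40)/36 = -2.
Reflection = S − 2λn = (-5, -1, 8) − (-4)·(4, -4, -2) = (11, -17, 0).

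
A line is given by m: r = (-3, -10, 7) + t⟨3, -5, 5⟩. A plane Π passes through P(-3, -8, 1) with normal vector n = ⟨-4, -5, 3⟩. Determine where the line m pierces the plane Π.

Π: n·r = n·P gives -4x - 5y + 3z = 55.
Substitute r = (-3, -10, 7) + t(3, -5, 5) into the plane: 83 + 28t = 55, so t = -1.
Intersection: (-3, -10, 7) + (-1)·(3, -5, 5) = (-6, -5, 2).

(-6, -5, 2)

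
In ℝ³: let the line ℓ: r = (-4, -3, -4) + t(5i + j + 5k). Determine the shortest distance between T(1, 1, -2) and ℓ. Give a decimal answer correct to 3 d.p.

Taking (-4, -3, -4) on ℓ with direction v = (5, 1, 5): w = T − (-4, -3, -4) = (5, 4, 2), and w × v = (18, -15, -15).
Distance = |w × v| / |v| = √774 / √51 ≈ 3.896.

3.896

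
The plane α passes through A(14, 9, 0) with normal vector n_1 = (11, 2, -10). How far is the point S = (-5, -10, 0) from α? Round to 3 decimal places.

α: n_1·r = n_1·A gives 11x + 2y - 10z = 172.
n·S − d = (11)·(-5) + (2)·(-10) + (-10)·(0) − 172 = -247; |n| = √225.
Distance = |-247| / √225 = 247/√225 ≈ 16.467.

16.467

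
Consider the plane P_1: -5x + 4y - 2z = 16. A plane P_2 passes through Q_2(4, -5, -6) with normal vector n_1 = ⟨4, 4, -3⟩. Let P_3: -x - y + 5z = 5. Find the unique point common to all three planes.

(0, 5, 2)

P_2: n_1·r = n_1·Q_2 gives 4x + 4y - 3z = 14.
Solving the 3×3 linear system -5x + 4y - 2z = 16, 4x + 4y - 3z = 14, -x - y + 5z = 5 (e.g. by elimination or Cramer's rule, determinant = -153) gives (0, 5, 2).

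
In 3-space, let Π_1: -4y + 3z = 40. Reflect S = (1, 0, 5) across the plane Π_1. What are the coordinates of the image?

(1, -8, 11)

λ = (n·S − d)/|n|² = (15 − 40)/25 = -1.
Reflection = S − 2λn = (1, 0, 5) − (-2)·(0, -4, 3) = (1, -8, 11).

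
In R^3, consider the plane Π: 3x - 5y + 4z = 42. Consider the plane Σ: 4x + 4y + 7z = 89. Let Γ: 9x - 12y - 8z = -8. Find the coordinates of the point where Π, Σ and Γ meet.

(8, 2, 7)

Solving the 3×3 linear system 3x - 5y + 4z = 42, 4x + 4y + 7z = 89, 9x - 12y - 8z = -8 (e.g. by elimination or Cramer's rule, determinant = -655) gives (8, 2, 7).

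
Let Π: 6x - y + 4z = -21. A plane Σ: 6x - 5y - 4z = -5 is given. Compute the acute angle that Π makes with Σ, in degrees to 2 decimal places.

cos θ = |n₁·n₂| / (|n₁||n₂|) = |25| / (√53 · √77).
θ = arccos(0.39134) ≈ 66.96°.

66.96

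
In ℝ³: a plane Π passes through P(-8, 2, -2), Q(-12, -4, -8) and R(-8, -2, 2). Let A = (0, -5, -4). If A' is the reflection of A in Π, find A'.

PQ = (-4, -6, -6), PR = (0, -4, 4); a normal to Π is PQ × PR = (-48, 16, 16).
Using P: Π has equation -48x + 16y + 16z = 384.
λ = (n·A − d)/|n|² = (-144 − 384)/2816 = -3/16.
Reflection = A − 2λn = (0, -5, -4) − (-3/8)·(-48, 16, 16) = (-18, 1, 2).

(-18, 1, 2)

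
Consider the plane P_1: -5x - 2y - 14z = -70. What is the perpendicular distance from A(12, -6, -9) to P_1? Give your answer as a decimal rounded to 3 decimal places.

n·A − d = (-5)·(12) + (-2)·(-6) + (-14)·(-9) − (-70) = 148; |n| = √225.
Distance = |148| / √225 = 148/√225 ≈ 9.867.

9.867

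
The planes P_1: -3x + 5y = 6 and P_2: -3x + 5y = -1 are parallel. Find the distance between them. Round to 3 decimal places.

1.200

Same normal n = (-3, 5, 0) with |n| = √34; distance = |6 − (-1)| / |n| = 7/√34 ≈ 1.200.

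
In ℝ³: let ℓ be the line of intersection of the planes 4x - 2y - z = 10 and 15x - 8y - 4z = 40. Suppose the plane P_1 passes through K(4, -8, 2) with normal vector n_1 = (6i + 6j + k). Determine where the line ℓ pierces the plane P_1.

Direction of ℓ: (4, -2, -1) × (15, -8, -4) = (0, 1, -2).
A point on ℓ: solving the two plane equations with y = -1 gives (0, -1, -8).
P_1: n_1·r = n_1·K gives 6x + 6y + z = -22.
Substitute r = (0, -1, -8) + t(0, 1, -2) into the plane: -14 + 4t = -22, so t = -2.
Intersection: (0, -1, -8) + (-2)·(0, 1, -2) = (0, -3, -4).

(0, -3, -4)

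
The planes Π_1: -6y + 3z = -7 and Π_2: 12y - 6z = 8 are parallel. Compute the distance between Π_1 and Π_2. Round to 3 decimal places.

Rescale Π_2 by 1/(-2): -6y + 3z = -4. Then distance = |-7 − (-4)| / √45 ≈ 0.447.

0.447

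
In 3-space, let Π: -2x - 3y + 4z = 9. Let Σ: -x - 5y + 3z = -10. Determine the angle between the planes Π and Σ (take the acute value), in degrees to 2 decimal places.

cos θ = |n₁·n₂| / (|n₁||n₂|) = |29| / (√29 · √35).
θ = arccos(0.91026) ≈ 24.46°.

24.46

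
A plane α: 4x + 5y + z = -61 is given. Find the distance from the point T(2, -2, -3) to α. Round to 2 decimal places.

8.64

n·T − d = (4)·(2) + (5)·(-2) + (1)·(-3) − (-61) = 56; |n| = √42.
Distance = |56| / √42 = 56/√42 ≈ 8.64.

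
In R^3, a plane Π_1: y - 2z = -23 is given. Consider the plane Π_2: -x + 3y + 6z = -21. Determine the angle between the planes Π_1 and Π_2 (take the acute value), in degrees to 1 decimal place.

cos θ = |n₁·n₂| / (|n₁||n₂|) = |-9| / (√5 · √46).
θ = arccos(0.59344) ≈ 53.6°.

53.6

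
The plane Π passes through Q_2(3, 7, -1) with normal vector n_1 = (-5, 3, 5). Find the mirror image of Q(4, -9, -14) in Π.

Π: n_1·r = n_1·Q_2 gives -5x + 3y + 5z = 1.
λ = (n·Q − d)/|n|² = (-117 − 1)/59 = -2.
Reflection = Q − 2λn = (4, -9, -14) − (-4)·(-5, 3, 5) = (-16, 3, 6).

(-16, 3, 6)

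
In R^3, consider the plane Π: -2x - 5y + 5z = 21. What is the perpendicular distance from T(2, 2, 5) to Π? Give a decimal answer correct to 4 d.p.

1.3608

n·T − d = (-2)·(2) + (-5)·(2) + (5)·(5) − 21 = -10; |n| = √54.
Distance = |-10| / √54 = 10/√54 ≈ 1.3608.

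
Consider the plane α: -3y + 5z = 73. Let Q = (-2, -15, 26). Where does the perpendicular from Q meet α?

(-2, -6, 11)

Foot = Q − λn with λ = (n·Q − d)/|n|² = (175 − 73)/34 = 3.
Foot = (-2, -15, 26) − 3·(0, -3, 5) = (-2, -6, 11).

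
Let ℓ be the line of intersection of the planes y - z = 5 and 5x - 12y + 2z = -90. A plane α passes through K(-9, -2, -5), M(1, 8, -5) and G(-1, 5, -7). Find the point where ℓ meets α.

(-4, 6, 1)

Direction of ℓ: (0, 1, -1) × (5, -12, 2) = (-10, -5, -5).
A point on ℓ: solving the two plane equations with x = 0 gives (0, 8, 3).
KM = (10, 10, 0), KG = (8, 7, -2); a normal to α is KM × KG = (-20, 20, -10).
Using K: α has equation -20x + 20y - 10z = 190.
Substitute r = (0, 8, 3) + t(-10, -5, -5) into the plane: 130 + 150t = 190, so t = 2/5.
Intersection: (0, 8, 3) + (2/5)·(-10, -5, -5) = (-4, 6, 1).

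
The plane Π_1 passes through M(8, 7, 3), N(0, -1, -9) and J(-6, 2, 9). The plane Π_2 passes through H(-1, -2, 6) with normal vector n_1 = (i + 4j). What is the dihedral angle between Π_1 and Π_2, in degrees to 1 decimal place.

43.3

MN = (-8, -8, -12), MJ = (-14, -5, 6); a normal to Π_1 is MN × MJ = (-108, 216, -72).
Using M: Π_1 has equation -108x + 216y - 72z = 432.
Π_2: n_1·r = n_1·H gives x + 4y = -9.
cos θ = |n₁·n₂| / (|n₁||n₂|) = |756| / (√63504 · √17).
θ = arccos(0.72761) ≈ 43.3°.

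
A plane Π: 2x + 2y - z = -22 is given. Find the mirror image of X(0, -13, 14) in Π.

λ = (n·X − d)/|n|² = (-40 − (-22))/9 = -2.
Reflection = X − 2λn = (0, -13, 14) − (-4)·(2, 2, -1) = (8, -5, 10).

(8, -5, 10)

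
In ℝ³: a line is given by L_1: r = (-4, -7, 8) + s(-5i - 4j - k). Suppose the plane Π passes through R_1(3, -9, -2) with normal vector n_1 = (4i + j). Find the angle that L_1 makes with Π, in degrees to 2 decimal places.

63.92

Π: n_1·r = n_1·R_1 gives 4x + y = 3.
sin θ = |n·v| / (|n||v|) = |-24| / (√17 · √42) = 0.89818.
θ ≈ 63.92°.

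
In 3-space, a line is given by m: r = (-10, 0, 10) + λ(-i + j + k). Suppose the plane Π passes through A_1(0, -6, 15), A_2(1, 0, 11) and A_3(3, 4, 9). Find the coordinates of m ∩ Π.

(-8, -2, 8)

A_1A_2 = (1, 6, -4), A_1A_3 = (3, 10, -6); a normal to Π is A_1A_2 × A_1A_3 = (4, -6, -8).
Using A_1: Π has equation 4x - 6y - 8z = -84.
Substitute r = (-10, 0, 10) + t(-1, 1, 1) into the plane: -120 + (-18)t = -84, so t = -2.
Intersection: (-10, 0, 10) + (-2)·(-1, 1, 1) = (-8, -2, 8).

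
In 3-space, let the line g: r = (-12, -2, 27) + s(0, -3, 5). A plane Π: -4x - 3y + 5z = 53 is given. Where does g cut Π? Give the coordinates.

Substitute r = (-12, -2, 27) + t(0, -3, 5) into the plane: 189 + 34t = 53, so t = -4.
Intersection: (-12, -2, 27) + (-4)·(0, -3, 5) = (-12, 10, 7).

(-12, 10, 7)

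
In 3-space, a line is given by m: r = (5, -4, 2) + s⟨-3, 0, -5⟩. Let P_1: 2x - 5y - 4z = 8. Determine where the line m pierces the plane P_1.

Substitute r = (5, -4, 2) + t(-3, 0, -5) into the plane: 22 + 14t = 8, so t = -1.
Intersection: (5, -4, 2) + (-1)·(-3, 0, -5) = (8, -4, 7).

(8, -4, 7)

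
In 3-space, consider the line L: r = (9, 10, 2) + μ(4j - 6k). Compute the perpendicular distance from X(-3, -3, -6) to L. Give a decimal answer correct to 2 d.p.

19.41

Taking (9, 10, 2) on L with direction v = (0, 4, -6): w = X − (9, 10, 2) = (-12, -13, -8), and w × v = (110, -72, -48).
Distance = |w × v| / |v| = √19588 / √52 ≈ 19.41.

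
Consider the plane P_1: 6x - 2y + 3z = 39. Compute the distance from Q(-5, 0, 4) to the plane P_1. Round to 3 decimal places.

n·Q − d = (6)·(-5) + (-2)·(0) + (3)·(4) − 39 = -57; |n| = √49.
Distance = |-57| / √49 = 57/√49 ≈ 8.143.

8.143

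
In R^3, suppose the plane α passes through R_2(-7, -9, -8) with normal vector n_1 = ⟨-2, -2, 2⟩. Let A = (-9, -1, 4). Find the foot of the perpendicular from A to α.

α: n_1·r = n_1·R_2 gives -2x - 2y + 2z = 16.
Foot = A − λn with λ = (n·A − d)/|n|² = (28 − 16)/12 = 1.
Foot = (-9, -1, 4) − 1·(-2, -2, 2) = (-7, 1, 2).

(-7, 1, 2)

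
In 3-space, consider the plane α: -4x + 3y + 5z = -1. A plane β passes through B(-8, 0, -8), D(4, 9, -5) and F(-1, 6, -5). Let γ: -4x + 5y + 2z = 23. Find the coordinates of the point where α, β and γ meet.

BD = (12, 9, 3), BF = (7, 6, 3); a normal to β is BD × BF = (9, -15, 9).
Using B: β has equation 9x - 15y + 9z = -144.
Solving the 3×3 linear system -4x + 3y + 5z = -1, 9x - 15y + 9z = -144, -4x + 5y + 2z = 23 (e.g. by elimination or Cramer's rule, determinant = 63) gives (-5, 3, -6).

(-5, 3, -6)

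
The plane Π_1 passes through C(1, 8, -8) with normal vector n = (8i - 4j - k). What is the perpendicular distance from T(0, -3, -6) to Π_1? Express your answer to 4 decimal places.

3.7778

Π_1: n·r = n·C gives 8x - 4y - z = -16.
n·T − d = (8)·(0) + (-4)·(-3) + (-1)·(-6) − (-16) = 34; |n| = √81.
Distance = |34| / √81 = 34/√81 ≈ 3.7778.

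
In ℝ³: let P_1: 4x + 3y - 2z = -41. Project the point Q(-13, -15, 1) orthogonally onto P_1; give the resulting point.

Foot = Q − λn with λ = (n·Q − d)/|n|² = (-99 − (-41))/29 = -2.
Foot = (-13, -15, 1) − (-2)·(4, 3, -2) = (-5, -9, -3).

(-5, -9, -3)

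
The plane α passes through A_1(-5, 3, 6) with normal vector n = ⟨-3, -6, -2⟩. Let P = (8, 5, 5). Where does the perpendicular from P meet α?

α: n·r = n·A_1 gives -3x - 6y - 2z = -15.
Foot = P − λn with λ = (n·P − d)/|n|² = (-64 − (-15))/49 = -1.
Foot = (8, 5, 5) − (-1)·(-3, -6, -2) = (5, -1, 3).

(5, -1, 3)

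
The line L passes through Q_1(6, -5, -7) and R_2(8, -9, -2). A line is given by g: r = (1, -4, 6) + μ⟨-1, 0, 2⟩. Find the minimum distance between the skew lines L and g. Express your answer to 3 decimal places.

A direction vector for L is R_2 − Q_1 = (2, -4, 5).
Common perpendicular direction n = (2, -4, 5) × (-1, 0, 2) = (-8, -9, -4).
With w = (1, -4, 6) − (6, -5, -7) = (-5, 1, 13), w · n = -21.
Distance = |w · n| / |n| = |-21| / √161 ≈ 1.655.

1.655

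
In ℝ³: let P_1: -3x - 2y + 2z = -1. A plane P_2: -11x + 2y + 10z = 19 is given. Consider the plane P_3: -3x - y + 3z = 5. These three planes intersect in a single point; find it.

Solving the 3×3 linear system -3x - 2y + 2z = -1, -11x + 2y + 10z = 19, -3x - y + 3z = 5 (e.g. by elimination or Cramer's rule, determinant = -20) gives (3, 1, 5).

(3, 1, 5)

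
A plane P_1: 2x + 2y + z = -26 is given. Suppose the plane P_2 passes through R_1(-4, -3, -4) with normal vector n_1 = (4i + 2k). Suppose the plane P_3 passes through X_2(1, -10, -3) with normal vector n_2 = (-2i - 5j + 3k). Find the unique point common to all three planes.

P_2: n_1·r = n_1·R_1 gives 4x + 2z = -24.
P_3: n_2·r = n_2·X_2 gives -2x - 5y + 3z = 39.
Solving the 3×3 linear system 2x + 2y + z = -26, 4x + 2z = -24, -2x - 5y + 3z = 39 (e.g. by elimination or Cramer's rule, determinant = -32) gives (-5, -7, -2).

(-5, -7, -2)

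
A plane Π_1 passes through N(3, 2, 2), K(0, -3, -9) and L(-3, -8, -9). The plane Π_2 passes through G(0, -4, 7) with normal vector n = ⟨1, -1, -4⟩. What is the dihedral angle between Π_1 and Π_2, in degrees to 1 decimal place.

NK = (-3, -5, -11), NL = (-6, -10, -11); a normal to Π_1 is NK × NL = (-55, 33, 0).
Using N: Π_1 has equation -55x + 33y = -99.
Π_2: n·r = n·G gives x - y - 4z = -24.
cos θ = |n₁·n₂| / (|n₁||n₂|) = |-88| / (√4114 · √18).
θ = arccos(0.32338) ≈ 71.1°.

71.1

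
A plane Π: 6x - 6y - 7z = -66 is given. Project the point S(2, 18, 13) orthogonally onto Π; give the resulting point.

Foot = S − λn with λ = (n·S − d)/|n|² = (-187 − (-66))/121 = -1.
Foot = (2, 18, 13) − (-1)·(6, -6, -7) = (8, 12, 6).

(8, 12, 6)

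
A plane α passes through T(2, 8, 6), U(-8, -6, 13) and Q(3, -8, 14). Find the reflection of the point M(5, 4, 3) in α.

TU = (-10, -14, 7), TQ = (1, -16, 8); a normal to α is TU × TQ = (0, 87, 174).
Using T: α has equation 87y + 174z = 1740.
λ = (n·M − d)/|n|² = (870 − 1740)/37845 = -2/87.
Reflection = M − 2λn = (5, 4, 3) − (-4/87)·(0, 87, 174) = (5, 8, 11).

(5, 8, 11)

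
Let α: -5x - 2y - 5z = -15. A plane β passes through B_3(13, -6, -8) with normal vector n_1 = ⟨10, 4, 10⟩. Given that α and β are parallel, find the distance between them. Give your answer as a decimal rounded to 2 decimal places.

β: n_1·r = n_1·B_3 gives 10x + 4y + 10z = 26.
Rescale β by 1/(-2): -5x - 2y - 5z = -13. Then distance = |-15 − (-13)| / √54 ≈ 0.27.

0.27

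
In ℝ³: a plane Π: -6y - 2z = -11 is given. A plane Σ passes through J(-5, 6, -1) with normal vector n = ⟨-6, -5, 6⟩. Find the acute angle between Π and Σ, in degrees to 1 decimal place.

73.2

Σ: n·r = n·J gives -6x - 5y + 6z = -6.
cos θ = |n₁·n₂| / (|n₁||n₂|) = |18| / (√40 · √97).
θ = arccos(0.28897) ≈ 73.2°.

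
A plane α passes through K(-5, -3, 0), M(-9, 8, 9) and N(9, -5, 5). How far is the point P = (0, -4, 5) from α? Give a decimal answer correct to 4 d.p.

KM = (-4, 11, 9), KN = (14, -2, 5); a normal to α is KM × KN = (73, 146, -146).
Using K: α has equation 73x + 146y - 146z = -803.
n·P − d = (73)·(0) + (146)·(-4) + (-146)·(5) − (-803) = -511; |n| = √47961.
Distance = |-511| / √47961 = 511/√47961 ≈ 2.3333.

2.3333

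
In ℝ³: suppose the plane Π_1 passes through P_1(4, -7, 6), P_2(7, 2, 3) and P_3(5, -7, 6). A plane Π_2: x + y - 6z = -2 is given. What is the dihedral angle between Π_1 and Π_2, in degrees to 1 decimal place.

29.3

P_1P_2 = (3, 9, -3), P_1P_3 = (1, 0, 0); a normal to Π_1 is P_1P_2 × P_1P_3 = (0, -3, -9).
Using P_1: Π_1 has equation -3y - 9z = -33.
cos θ = |n₁·n₂| / (|n₁||n₂|) = |51| / (√90 · √38).
θ = arccos(0.87208) ≈ 29.3°.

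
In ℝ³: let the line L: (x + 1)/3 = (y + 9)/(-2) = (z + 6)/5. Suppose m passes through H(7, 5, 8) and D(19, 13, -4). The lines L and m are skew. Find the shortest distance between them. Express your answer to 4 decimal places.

17.3982

L has direction (3, -2, 5) through (-1, -9, -6).
A direction vector for m is D − H = (12, 8, -12).
Common perpendicular direction n = (3, -2, 5) × (12, 8, -12) = (-16, 96, 48).
With w = (7, 5, 8) − (-1, -9, -6) = (8, 14, 14), w · n = 1888.
Distance = |w · n| / |n| = |1888| / √11776 ≈ 17.3982.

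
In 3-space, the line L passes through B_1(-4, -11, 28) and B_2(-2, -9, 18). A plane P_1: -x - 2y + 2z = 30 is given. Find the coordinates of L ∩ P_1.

A direction vector for L is B_2 − B_1 = (2, 2, -10).
Substitute r = (-4, -11, 28) + t(2, 2, -10) into the plane: 82 + (-26)t = 30, so t = 2.
Intersection: (-4, -11, 28) + 2·(2, 2, -10) = (0, -7, 8).

(0, -7, 8)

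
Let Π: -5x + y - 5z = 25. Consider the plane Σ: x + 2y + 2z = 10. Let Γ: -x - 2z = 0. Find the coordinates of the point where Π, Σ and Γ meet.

Solving the 3×3 linear system -5x + y - 5z = 25, x + 2y + 2z = 10, -x - 2z = 0 (e.g. by elimination or Cramer's rule, determinant = 10) gives (-8, 5, 4).

(-8, 5, 4)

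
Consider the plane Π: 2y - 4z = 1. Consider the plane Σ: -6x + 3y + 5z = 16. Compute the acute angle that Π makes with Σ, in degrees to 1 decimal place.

68.0

cos θ = |n₁·n₂| / (|n₁||n₂|) = |-14| / (√20 · √70).
θ = arccos(0.37417) ≈ 68.0°.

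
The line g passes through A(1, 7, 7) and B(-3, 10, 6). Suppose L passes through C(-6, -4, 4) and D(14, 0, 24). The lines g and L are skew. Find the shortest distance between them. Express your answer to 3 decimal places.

A direction vector for g is B − A = (-4, 3, -1).
A direction vector for L is D − C = (20, 4, 20).
Common perpendicular direction n = (-4, 3, -1) × (20, 4, 20) = (64, 60, -76).
With w = (-6, -4, 4) − (1, 7, 7) = (-7, -11, -3), w · n = -880.
Distance = |w · n| / |n| = |-880| / √13472 ≈ 7.582.

7.582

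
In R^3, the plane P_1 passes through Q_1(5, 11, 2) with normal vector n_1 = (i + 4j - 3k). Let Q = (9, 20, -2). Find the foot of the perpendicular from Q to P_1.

P_1: n_1·r = n_1·Q_1 gives x + 4y - 3z = 43.
Foot = Q − λn with λ = (n·Q − d)/|n|² = (95 − 43)/26 = 2.
Foot = (9, 20, -2) − 2·(1, 4, -3) = (7, 12, 4).

(7, 12, 4)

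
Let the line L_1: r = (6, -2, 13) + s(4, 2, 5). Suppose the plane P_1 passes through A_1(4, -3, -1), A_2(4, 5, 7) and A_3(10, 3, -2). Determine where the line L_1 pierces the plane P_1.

A_1A_2 = (0, 8, 8), A_1A_3 = (6, 6, -1); a normal to P_1 is A_1A_2 × A_1A_3 = (-56, 48, -48).
Using A_1: P_1 has equation -56x + 48y - 48z = -320.
Substitute r = (6, -2, 13) + t(4, 2, 5) into the plane: -1056 + (-368)t = -320, so t = -2.
Intersection: (6, -2, 13) + (-2)·(4, 2, 5) = (-2, -6, 3).

(-2, -6, 3)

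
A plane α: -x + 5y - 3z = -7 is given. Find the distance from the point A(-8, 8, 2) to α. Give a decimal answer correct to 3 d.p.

n·A − d = (-1)·(-8) + (5)·(8) + (-3)·(2) − (-7) = 49; |n| = √35.
Distance = |49| / √35 = 49/√35 ≈ 8.283.

8.283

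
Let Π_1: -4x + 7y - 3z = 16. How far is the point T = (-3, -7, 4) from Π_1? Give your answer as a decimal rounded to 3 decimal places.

n·T − d = (-4)·(-3) + (7)·(-7) + (-3)·(4) − 16 = -65; |n| = √74.
Distance = |-65| / √74 = 65/√74 ≈ 7.556.

7.556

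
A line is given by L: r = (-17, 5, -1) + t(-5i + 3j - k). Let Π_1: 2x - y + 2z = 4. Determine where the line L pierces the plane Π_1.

(-2, -4, 2)

Substitute r = (-17, 5, -1) + t(-5, 3, -1) into the plane: -41 + (-15)t = 4, so t = -3.
Intersection: (-17, 5, -1) + (-3)·(-5, 3, -1) = (-2, -4, 2).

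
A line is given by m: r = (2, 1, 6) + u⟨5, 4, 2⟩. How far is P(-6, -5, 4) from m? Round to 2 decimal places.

1.12

Taking (2, 1, 6) on m with direction v = (5, 4, 2): w = P − (2, 1, 6) = (-8, -6, -2), and w × v = (-4, 6, -2).
Distance = |w × v| / |v| = √56 / √45 ≈ 1.12.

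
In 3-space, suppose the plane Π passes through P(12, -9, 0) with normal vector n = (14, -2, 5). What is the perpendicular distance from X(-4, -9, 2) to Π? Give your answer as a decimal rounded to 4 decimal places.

14.2667

Π: n·r = n·P gives 14x - 2y + 5z = 186.
n·X − d = (14)·(-4) + (-2)·(-9) + (5)·(2) − 186 = -214; |n| = √225.
Distance = |-214| / √225 = 214/√225 ≈ 14.2667.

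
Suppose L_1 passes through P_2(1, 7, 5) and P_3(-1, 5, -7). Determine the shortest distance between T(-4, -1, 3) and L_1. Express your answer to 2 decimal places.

8.75

A direction vector for L_1 is P_3 − P_2 = (-2, -2, -12).
Taking (1, 7, 5) on L_1 with direction v = (-2, -2, -12): w = T − (1, 7, 5) = (-5, -8, -2), and w × v = (92, -56, -6).
Distance = |w × v| / |v| = √11636 / √152 ≈ 8.75.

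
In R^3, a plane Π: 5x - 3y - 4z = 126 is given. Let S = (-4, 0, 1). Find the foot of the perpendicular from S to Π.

(11, -9, -11)

Foot = S − λn with λ = (n·S − d)/|n|² = (-24 − 126)/50 = -3.
Foot = (-4, 0, 1) − (-3)·(5, -3, -4) = (11, -9, -11).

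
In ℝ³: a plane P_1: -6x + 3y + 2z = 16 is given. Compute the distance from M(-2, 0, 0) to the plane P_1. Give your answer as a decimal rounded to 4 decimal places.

0.5714

n·M − d = (-6)·(-2) + (3)·(0) + (2)·(0) − 16 = -4; |n| = √49.
Distance = |-4| / √49 = 4/√49 ≈ 0.5714.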